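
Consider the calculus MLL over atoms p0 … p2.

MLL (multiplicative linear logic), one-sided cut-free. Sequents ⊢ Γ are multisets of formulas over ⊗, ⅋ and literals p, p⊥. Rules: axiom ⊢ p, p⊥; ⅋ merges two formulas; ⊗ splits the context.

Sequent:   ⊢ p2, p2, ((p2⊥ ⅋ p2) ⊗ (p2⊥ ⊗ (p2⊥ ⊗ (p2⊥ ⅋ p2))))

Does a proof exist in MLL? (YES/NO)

Derivation trace:
[⊗]  ⊢ p2, p2, ((p2⊥ ⅋ p2) ⊗ (p2⊥ ⊗ (p2⊥ ⊗ (p2⊥ ⅋ p2))))
  [⅋]  ⊢ (p2⊥ ⅋ p2)
    [Ax]  ⊢ p2, p2⊥
  [⊗]  ⊢ p2, p2, (p2⊥ ⊗ (p2⊥ ⊗ (p2⊥ ⅋ p2)))
    [Ax]  ⊢ p2, p2⊥
    [⊗]  ⊢ p2, (p2⊥ ⊗ (p2⊥ ⅋ p2))
      [Ax]  ⊢ p2, p2⊥
      [⅋]  ⊢ (p2⊥ ⅋ p2)
        [Ax]  ⊢ p2, p2⊥

Result: YES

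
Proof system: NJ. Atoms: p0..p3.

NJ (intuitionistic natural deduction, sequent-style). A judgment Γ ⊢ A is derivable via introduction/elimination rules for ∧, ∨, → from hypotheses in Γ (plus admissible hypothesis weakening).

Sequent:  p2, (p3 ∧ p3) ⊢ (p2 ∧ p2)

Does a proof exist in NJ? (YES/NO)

Derivation trace:
[∧I] p2, (p3 ∧ p3) ⊢ (p2 ∧ p2)
  [Ax] p2 ⊢ p2
  [Wk] p2, (p3 ∧ p3) ⊢ p2
    [Ax] p2 ⊢ p2

Result: YES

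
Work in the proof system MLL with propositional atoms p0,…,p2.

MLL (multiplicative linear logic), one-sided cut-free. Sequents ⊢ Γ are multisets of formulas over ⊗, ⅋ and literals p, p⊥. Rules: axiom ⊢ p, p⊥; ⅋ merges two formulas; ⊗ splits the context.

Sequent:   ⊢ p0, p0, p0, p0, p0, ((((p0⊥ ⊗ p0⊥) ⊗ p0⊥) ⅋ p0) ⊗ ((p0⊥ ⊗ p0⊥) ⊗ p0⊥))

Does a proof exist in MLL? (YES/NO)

Proof tree:
[⊗]  ⊢ p0, p0, p0, p0, p0, ((((p0⊥ ⊗ p0⊥) ⊗ p0⊥) ⅋ p0) ⊗ ((p0⊥ ⊗ p0⊥) ⊗ p0⊥))
  [⅋]  ⊢ p0, p0, (((p0⊥ ⊗ p0⊥) ⊗ p0⊥) ⅋ p0)
    [⊗]  ⊢ p0, p0, p0, ((p0⊥ ⊗ p0⊥) ⊗ p0⊥)
      [⊗]  ⊢ p0, p0, (p0⊥ ⊗ p0⊥)
        [Ax]  ⊢ p0, p0⊥
        [Ax]  ⊢ p0, p0⊥
      [Ax]  ⊢ p0, p0⊥
  [⊗]  ⊢ p0, p0, p0, ((p0⊥ ⊗ p0⊥) ⊗ p0⊥)
    [⊗]  ⊢ p0, p0, (p0⊥ ⊗ p0⊥)
      [Ax]  ⊢ p0, p0⊥
      [Ax]  ⊢ p0, p0⊥
    [Ax]  ⊢ p0, p0⊥

Result: YES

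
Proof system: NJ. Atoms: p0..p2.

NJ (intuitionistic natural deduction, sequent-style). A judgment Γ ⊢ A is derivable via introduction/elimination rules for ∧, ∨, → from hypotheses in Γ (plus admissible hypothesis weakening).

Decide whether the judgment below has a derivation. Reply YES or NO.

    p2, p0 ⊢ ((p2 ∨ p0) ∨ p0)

Derivation (root first):
[Wk] p2, p0 ⊢ ((p2 ∨ p0) ∨ p0)
  [∨I₁] p2 ⊢ ((p2 ∨ p0) ∨ p0)
    [∨I₁] p2 ⊢ (p2 ∨ p0)
      [Ax] p2 ⊢ p2

Result: YES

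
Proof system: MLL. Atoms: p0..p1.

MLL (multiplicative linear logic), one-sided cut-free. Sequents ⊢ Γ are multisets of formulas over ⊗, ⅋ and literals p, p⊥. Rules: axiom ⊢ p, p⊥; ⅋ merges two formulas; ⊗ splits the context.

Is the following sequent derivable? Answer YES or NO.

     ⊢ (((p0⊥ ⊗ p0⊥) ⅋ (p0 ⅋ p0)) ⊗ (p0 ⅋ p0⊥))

Derivation (root first):
[⊗]  ⊢ (((p0⊥ ⊗ p0⊥) ⅋ (p0 ⅋ p0)) ⊗ (p0 ⅋ p0⊥))
  [⅋]  ⊢ ((p0⊥ ⊗ p0⊥) ⅋ (p0 ⅋ p0))
    [⅋]  ⊢ (p0⊥ ⊗ p0⊥), (p0 ⅋ p0)
      [⊗]  ⊢ p0, p0, (p0⊥ ⊗ p0⊥)
        [Ax]  ⊢ p0, p0⊥
        [Ax]  ⊢ p0, p0⊥
  [⅋]  ⊢ (p0 ⅋ p0⊥)
    [Ax]  ⊢ p0, p0⊥

Result: YES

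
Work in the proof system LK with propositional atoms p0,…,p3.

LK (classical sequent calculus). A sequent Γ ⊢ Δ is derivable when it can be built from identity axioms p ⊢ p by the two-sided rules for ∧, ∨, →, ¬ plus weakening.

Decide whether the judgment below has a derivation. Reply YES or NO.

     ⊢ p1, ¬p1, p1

Derivation trace:
[WR]  ⊢ p1, ¬p1, p1
  [¬R]  ⊢ p1, ¬p1
    [Ax] p1 ⊢ p1

Result: YES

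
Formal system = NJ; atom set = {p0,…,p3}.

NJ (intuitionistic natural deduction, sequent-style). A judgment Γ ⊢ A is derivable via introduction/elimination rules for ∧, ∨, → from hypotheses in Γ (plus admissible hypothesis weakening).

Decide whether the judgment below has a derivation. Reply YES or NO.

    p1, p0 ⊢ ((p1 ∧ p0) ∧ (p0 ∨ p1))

Derivation trace:
[∧I] p1, p0 ⊢ ((p1 ∧ p0) ∧ (p0 ∨ p1))
  [∧I] p1, p0 ⊢ (p1 ∧ p0)
    [Ax] p1 ⊢ p1
    [Ax] p0 ⊢ p0
  [∨I₁] p0 ⊢ (p0 ∨ p1)
    [Ax] p0 ⊢ p0

Result: YES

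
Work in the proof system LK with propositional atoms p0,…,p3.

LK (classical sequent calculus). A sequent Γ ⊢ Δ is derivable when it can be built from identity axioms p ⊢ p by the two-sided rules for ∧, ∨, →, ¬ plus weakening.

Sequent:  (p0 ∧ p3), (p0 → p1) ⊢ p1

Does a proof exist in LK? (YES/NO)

Derivation trace:
[→L] (p0 ∧ p3), (p0 → p1) ⊢ p1
  [∧L] (p0 ∧ p3) ⊢ p0
    [WL] p0, p3 ⊢ p0
      [Ax] p0 ⊢ p0
  [Ax] p1 ⊢ p1

Result: YES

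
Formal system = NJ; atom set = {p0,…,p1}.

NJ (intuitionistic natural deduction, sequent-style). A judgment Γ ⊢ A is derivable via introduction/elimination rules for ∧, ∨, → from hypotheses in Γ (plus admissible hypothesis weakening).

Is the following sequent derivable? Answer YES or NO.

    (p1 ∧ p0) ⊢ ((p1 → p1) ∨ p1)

Derivation trace:
[∨I₁] (p1 ∧ p0) ⊢ ((p1 → p1) ∨ p1)
  [→I] (p1 ∧ p0) ⊢ (p1 → p1)
    [Wk] p1, (p1 ∧ p0) ⊢ p1
      [Ax] p1 ⊢ p1

Result: YES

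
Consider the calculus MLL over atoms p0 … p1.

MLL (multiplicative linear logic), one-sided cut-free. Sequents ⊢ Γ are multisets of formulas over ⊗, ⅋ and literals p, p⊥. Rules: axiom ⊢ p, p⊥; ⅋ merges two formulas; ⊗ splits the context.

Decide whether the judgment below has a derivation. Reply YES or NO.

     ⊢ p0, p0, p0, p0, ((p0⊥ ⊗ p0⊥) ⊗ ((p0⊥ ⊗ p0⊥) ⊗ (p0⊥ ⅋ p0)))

Derivation trace:
[⊗]  ⊢ p0, p0, p0, p0, ((p0⊥ ⊗ p0⊥) ⊗ ((p0⊥ ⊗ p0⊥) ⊗ (p0⊥ ⅋ p0)))
  [⊗]  ⊢ p0, p0, (p0⊥ ⊗ p0⊥)
    [Ax]  ⊢ p0, p0⊥
    [Ax]  ⊢ p0, p0⊥
  [⊗]  ⊢ p0, p0, ((p0⊥ ⊗ p0⊥) ⊗ (p0⊥ ⅋ p0))
    [⊗]  ⊢ p0, p0, (p0⊥ ⊗ p0⊥)
      [Ax]  ⊢ p0, p0⊥
      [Ax]  ⊢ p0, p0⊥
    [⅋]  ⊢ (p0⊥ ⅋ p0)
      [Ax]  ⊢ p0, p0⊥

Result: YES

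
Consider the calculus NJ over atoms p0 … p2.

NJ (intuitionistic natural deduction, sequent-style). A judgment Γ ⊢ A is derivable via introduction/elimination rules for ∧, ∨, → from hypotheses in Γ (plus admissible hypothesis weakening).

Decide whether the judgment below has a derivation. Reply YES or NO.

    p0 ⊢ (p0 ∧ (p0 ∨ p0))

Proof tree:
[∧I] p0 ⊢ (p0 ∧ (p0 ∨ p0))
  [Ax] p0 ⊢ p0
  [∨I₁] p0 ⊢ (p0 ∨ p0)
    [Ax] p0 ⊢ p0

Result: YES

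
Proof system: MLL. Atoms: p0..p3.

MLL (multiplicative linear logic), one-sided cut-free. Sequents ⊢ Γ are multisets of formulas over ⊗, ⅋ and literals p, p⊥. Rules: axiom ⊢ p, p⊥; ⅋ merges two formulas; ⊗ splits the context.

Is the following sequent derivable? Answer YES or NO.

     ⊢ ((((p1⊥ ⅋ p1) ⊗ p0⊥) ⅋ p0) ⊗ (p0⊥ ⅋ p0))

Proof tree:
[⊗]  ⊢ ((((p1⊥ ⅋ p1) ⊗ p0⊥) ⅋ p0) ⊗ (p0⊥ ⅋ p0))
  [⅋]  ⊢ (((p1⊥ ⅋ p1) ⊗ p0⊥) ⅋ p0)
    [⊗]  ⊢ p0, ((p1⊥ ⅋ p1) ⊗ p0⊥)
      [⅋]  ⊢ (p1⊥ ⅋ p1)
        [Ax]  ⊢ p1, p1⊥
      [Ax]  ⊢ p0, p0⊥
  [⅋]  ⊢ (p0⊥ ⅋ p0)
    [Ax]  ⊢ p0, p0⊥

Result: YES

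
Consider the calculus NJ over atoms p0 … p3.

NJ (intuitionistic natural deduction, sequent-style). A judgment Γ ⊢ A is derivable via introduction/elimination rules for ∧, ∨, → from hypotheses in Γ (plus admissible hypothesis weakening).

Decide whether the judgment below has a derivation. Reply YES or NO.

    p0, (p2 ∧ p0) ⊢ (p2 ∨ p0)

Derivation (root first):
[Wk] p0, (p2 ∧ p0) ⊢ (p2 ∨ p0)
  [∨I₂] p0 ⊢ (p2 ∨ p0)
    [Ax] p0 ⊢ p0

Result: YES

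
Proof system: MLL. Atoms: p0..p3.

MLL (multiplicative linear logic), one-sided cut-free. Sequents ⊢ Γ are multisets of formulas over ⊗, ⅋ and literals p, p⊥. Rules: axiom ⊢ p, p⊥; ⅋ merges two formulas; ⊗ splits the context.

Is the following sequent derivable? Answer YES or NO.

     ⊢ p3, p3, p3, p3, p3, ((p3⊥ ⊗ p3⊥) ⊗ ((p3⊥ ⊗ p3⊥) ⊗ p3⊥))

Derivation trace:
[⊗]  ⊢ p3, p3, p3, p3, p3, ((p3⊥ ⊗ p3⊥) ⊗ ((p3⊥ ⊗ p3⊥) ⊗ p3⊥))
  [⊗]  ⊢ p3, p3, (p3⊥ ⊗ p3⊥)
    [Ax]  ⊢ p3, p3⊥
    [Ax]  ⊢ p3, p3⊥
  [⊗]  ⊢ p3, p3, p3, ((p3⊥ ⊗ p3⊥) ⊗ p3⊥)
    [⊗]  ⊢ p3, p3, (p3⊥ ⊗ p3⊥)
      [Ax]  ⊢ p3, p3⊥
      [Ax]  ⊢ p3, p3⊥
    [Ax]  ⊢ p3, p3⊥

Result: YES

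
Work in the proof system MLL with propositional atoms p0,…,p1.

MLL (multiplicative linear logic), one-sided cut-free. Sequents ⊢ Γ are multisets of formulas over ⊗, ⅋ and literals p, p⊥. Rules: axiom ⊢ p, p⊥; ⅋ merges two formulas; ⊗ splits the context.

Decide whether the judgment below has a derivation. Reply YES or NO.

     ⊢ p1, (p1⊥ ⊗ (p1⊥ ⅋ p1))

Derivation trace:
[⊗]  ⊢ p1, (p1⊥ ⊗ (p1⊥ ⅋ p1))
  [Ax]  ⊢ p1, p1⊥
  [⅋]  ⊢ (p1⊥ ⅋ p1)
    [Ax]  ⊢ p1, p1⊥

Result: YES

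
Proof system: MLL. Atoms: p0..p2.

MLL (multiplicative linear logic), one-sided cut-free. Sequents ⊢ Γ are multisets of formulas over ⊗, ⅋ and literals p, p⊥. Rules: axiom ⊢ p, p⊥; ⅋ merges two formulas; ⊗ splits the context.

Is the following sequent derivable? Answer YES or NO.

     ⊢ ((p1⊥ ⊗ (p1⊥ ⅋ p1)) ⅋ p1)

Derivation (root first):
[⅋]  ⊢ ((p1⊥ ⊗ (p1⊥ ⅋ p1)) ⅋ p1)
  [⊗]  ⊢ p1, (p1⊥ ⊗ (p1⊥ ⅋ p1))
    [Ax]  ⊢ p1, p1⊥
    [⅋]  ⊢ (p1⊥ ⅋ p1)
      [Ax]  ⊢ p1, p1⊥

Result: YES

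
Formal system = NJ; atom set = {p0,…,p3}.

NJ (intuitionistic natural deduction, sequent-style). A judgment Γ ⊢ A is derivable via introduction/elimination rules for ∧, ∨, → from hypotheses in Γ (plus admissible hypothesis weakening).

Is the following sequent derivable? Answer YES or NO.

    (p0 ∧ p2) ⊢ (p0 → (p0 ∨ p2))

Derivation (root first):
[Wk] (p0 ∧ p2) ⊢ (p0 → (p0 ∨ p2))
  [→I]  ⊢ (p0 → (p0 ∨ p2))
    [∨I₁] p0 ⊢ (p0 ∨ p2)
      [Ax] p0 ⊢ p0

Result: YES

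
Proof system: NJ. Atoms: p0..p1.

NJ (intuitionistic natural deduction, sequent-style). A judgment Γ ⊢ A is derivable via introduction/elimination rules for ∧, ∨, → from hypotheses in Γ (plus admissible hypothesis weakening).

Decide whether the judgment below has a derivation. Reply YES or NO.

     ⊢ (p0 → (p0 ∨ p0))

Proof tree:
[→I]  ⊢ (p0 → (p0 ∨ p0))
  [∨I₁] p0 ⊢ (p0 ∨ p0)
    [Ax] p0 ⊢ p0

Result: YES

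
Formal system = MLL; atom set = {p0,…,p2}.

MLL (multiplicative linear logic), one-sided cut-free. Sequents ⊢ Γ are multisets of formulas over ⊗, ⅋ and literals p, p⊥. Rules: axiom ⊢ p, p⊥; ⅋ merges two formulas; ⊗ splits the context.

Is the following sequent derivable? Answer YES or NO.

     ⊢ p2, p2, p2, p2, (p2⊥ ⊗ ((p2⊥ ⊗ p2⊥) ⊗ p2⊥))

Derivation (root first):
[⊗]  ⊢ p2, p2, p2, p2, (p2⊥ ⊗ ((p2⊥ ⊗ p2⊥) ⊗ p2⊥))
  [Ax]  ⊢ p2, p2⊥
  [⊗]  ⊢ p2, p2, p2, ((p2⊥ ⊗ p2⊥) ⊗ p2⊥)
    [⊗]  ⊢ p2, p2, (p2⊥ ⊗ p2⊥)
      [Ax]  ⊢ p2, p2⊥
      [Ax]  ⊢ p2, p2⊥
    [Ax]  ⊢ p2, p2⊥

Result: YES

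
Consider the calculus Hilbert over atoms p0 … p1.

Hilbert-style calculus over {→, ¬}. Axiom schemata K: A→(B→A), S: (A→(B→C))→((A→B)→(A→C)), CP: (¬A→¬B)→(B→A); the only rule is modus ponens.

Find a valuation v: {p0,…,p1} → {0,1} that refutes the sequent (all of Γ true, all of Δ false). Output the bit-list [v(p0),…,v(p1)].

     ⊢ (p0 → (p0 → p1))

Enumerate valuations to refute Γ ⊢ Δ:
  v=00: Γ:[] Δ:[(p0 → (p0 → p1))=T] refutes=False
  v=01: Γ:[] Δ:[(p0 → (p0 → p1))=T] refutes=False
  v=10: Γ:[] Δ:[(p0 → (p0 → p1))=F] refutes=True  ← countermodel

Result: [1, 0]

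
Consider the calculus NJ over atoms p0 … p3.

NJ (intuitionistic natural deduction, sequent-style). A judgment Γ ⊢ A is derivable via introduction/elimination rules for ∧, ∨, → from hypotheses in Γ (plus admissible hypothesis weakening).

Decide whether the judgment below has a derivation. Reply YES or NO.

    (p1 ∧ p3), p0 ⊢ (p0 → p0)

Derivation (root first):
[Wk] (p1 ∧ p3), p0 ⊢ (p0 → p0)
  [Wk] (p1 ∧ p3) ⊢ (p0 → p0)
    [→I]  ⊢ (p0 → p0)
      [Ax] p0 ⊢ p0

Result: YES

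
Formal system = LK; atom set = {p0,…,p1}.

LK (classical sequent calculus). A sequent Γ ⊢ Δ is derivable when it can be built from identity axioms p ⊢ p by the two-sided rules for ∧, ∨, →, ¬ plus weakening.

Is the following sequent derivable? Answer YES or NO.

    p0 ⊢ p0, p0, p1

Derivation (root first):
[WR] p0 ⊢ p0, p0, p1
  [WR] p0 ⊢ p0, p0
    [Ax] p0 ⊢ p0

Result: YES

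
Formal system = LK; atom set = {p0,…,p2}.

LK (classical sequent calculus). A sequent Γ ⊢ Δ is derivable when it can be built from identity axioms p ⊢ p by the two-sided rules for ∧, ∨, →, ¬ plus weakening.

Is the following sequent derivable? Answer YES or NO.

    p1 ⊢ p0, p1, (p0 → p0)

Proof tree:
[→R] p1 ⊢ p0, p1, (p0 → p0)
  [WR] p0, p1 ⊢ p0, p1, p0
    [WR] p0, p1 ⊢ p0, p1
      [WL] p0, p1 ⊢ p0
        [Ax] p0 ⊢ p0

Result: YES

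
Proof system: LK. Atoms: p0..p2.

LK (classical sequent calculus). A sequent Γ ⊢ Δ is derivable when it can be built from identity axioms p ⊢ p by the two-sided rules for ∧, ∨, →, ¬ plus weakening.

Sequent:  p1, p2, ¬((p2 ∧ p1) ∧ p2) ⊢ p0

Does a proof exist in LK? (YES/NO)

Derivation trace:
[WR] p1, p2, ¬((p2 ∧ p1) ∧ p2) ⊢ p0
  [¬L] p1, p2, ¬((p2 ∧ p1) ∧ p2) ⊢ 
    [∧R] p1, p2 ⊢ ((p2 ∧ p1) ∧ p2)
      [∧R] p1, p2 ⊢ (p2 ∧ p1)
        [Ax] p2 ⊢ p2
        [Ax] p1 ⊢ p1
      [Ax] p2 ⊢ p2

Result: YES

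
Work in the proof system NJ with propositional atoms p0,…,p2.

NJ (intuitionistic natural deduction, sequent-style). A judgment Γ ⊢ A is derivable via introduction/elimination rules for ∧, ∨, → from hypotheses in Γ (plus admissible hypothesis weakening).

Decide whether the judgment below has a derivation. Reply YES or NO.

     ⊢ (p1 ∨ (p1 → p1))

Derivation (root first):
[∨I₂]  ⊢ (p1 ∨ (p1 → p1))
  [→I]  ⊢ (p1 → p1)
    [Ax] p1 ⊢ p1

Result: YES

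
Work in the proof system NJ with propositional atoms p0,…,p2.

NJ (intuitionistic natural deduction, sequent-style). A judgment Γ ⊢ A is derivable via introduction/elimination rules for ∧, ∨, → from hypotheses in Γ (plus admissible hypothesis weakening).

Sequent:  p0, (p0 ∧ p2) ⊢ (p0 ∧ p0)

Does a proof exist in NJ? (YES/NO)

Derivation trace:
[Wk] p0, (p0 ∧ p2) ⊢ (p0 ∧ p0)
  [∧I] p0 ⊢ (p0 ∧ p0)
    [Ax] p0 ⊢ p0
    [Ax] p0 ⊢ p0

Result: YES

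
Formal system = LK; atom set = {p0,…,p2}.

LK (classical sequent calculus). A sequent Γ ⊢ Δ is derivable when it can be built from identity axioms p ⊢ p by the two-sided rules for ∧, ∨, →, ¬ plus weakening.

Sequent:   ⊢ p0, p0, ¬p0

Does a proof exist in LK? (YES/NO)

Derivation trace:
[¬R]  ⊢ p0, p0, ¬p0
  [WR] p0 ⊢ p0, p0
    [Ax] p0 ⊢ p0

Result: YES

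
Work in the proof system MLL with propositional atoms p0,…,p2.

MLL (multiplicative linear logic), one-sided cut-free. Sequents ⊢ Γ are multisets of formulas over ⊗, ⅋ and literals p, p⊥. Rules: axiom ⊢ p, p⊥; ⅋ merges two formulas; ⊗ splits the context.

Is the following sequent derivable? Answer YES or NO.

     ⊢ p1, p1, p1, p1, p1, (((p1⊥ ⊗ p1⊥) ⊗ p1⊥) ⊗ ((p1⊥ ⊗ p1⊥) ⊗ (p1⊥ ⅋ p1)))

Derivation (root first):
[⊗]  ⊢ p1, p1, p1, p1, p1, (((p1⊥ ⊗ p1⊥) ⊗ p1⊥) ⊗ ((p1⊥ ⊗ p1⊥) ⊗ (p1⊥ ⅋ p1)))
  [⊗]  ⊢ p1, p1, p1, ((p1⊥ ⊗ p1⊥) ⊗ p1⊥)
    [⊗]  ⊢ p1, p1, (p1⊥ ⊗ p1⊥)
      [Ax]  ⊢ p1, p1⊥
      [Ax]  ⊢ p1, p1⊥
    [Ax]  ⊢ p1, p1⊥
  [⊗]  ⊢ p1, p1, ((p1⊥ ⊗ p1⊥) ⊗ (p1⊥ ⅋ p1))
    [⊗]  ⊢ p1, p1, (p1⊥ ⊗ p1⊥)
      [Ax]  ⊢ p1, p1⊥
      [Ax]  ⊢ p1, p1⊥
    [⅋]  ⊢ (p1⊥ ⅋ p1)
      [Ax]  ⊢ p1, p1⊥

Result: YES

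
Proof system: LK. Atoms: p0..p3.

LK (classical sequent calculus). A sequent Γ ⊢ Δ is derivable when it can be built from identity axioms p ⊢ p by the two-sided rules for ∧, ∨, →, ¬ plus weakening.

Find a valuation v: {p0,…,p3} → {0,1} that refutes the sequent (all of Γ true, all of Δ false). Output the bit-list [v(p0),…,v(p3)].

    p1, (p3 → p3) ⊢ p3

Search for a countermodel by truth-table:
  v=0000: Γ:[p1=F, (p3 → p3)=T] Δ:[p3=F] refutes=False
  v=0001: Γ:[p1=F, (p3 → p3)=T] Δ:[p3=T] refutes=False
  v=0010: Γ:[p1=F, (p3 → p3)=T] Δ:[p3=F] refutes=False
  v=0011: Γ:[p1=F, (p3 → p3)=T] Δ:[p3=T] refutes=False
  v=0100: Γ:[p1=T, (p3 → p3)=T] Δ:[p3=F] refutes=True  ← countermodel

Result: [0, 1, 0, 0]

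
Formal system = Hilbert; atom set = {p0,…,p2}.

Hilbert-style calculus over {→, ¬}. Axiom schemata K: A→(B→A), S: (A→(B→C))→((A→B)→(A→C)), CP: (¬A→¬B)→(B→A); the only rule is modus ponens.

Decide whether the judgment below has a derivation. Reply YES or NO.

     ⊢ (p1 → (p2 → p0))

Enumerate valuations to refute Γ ⊢ Δ:
  v=000: Γ:[] Δ:[(p1 → (p2 → p0))=T] refutes=False
  v=001: Γ:[] Δ:[(p1 → (p2 → p0))=T] refutes=False
  v=010: Γ:[] Δ:[(p1 → (p2 → p0))=T] refutes=False
  v=011: Γ:[] Δ:[(p1 → (p2 → p0))=F] refutes=True  ← countermodel

Result: NO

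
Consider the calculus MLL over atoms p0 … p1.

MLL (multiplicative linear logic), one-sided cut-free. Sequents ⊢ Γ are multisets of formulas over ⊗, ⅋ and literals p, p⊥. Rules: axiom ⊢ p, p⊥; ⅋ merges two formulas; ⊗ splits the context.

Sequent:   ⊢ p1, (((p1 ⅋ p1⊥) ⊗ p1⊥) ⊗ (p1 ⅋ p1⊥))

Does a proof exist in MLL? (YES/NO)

Derivation trace:
[⊗]  ⊢ p1, (((p1 ⅋ p1⊥) ⊗ p1⊥) ⊗ (p1 ⅋ p1⊥))
  [⊗]  ⊢ p1, ((p1 ⅋ p1⊥) ⊗ p1⊥)
    [⅋]  ⊢ (p1 ⅋ p1⊥)
      [Ax]  ⊢ p1, p1⊥
    [Ax]  ⊢ p1, p1⊥
  [⅋]  ⊢ (p1 ⅋ p1⊥)
    [Ax]  ⊢ p1, p1⊥

Result: YES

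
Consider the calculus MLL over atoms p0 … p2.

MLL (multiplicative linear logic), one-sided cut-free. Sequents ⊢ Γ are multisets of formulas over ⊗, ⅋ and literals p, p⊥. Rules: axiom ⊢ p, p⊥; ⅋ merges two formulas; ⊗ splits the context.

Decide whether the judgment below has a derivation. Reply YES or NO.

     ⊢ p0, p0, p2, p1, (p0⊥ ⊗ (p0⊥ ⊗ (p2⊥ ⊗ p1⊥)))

Derivation (root first):
[⊗]  ⊢ p0, p0, p2, p1, (p0⊥ ⊗ (p0⊥ ⊗ (p2⊥ ⊗ p1⊥)))
  [Ax]  ⊢ p0, p0⊥
  [⊗]  ⊢ p0, p2, p1, (p0⊥ ⊗ (p2⊥ ⊗ p1⊥))
    [Ax]  ⊢ p0, p0⊥
    [⊗]  ⊢ p2, p1, (p2⊥ ⊗ p1⊥)
      [Ax]  ⊢ p2, p2⊥
      [Ax]  ⊢ p1, p1⊥

Result: YES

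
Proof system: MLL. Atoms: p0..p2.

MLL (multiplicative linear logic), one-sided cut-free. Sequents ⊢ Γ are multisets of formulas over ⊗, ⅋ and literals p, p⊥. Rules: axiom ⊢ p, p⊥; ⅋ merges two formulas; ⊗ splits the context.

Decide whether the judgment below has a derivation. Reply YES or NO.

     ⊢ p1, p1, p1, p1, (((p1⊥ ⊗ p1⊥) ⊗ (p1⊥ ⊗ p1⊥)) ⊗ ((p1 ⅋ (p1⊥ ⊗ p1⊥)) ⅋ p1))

Derivation trace:
[⊗]  ⊢ p1, p1, p1, p1, (((p1⊥ ⊗ p1⊥) ⊗ (p1⊥ ⊗ p1⊥)) ⊗ ((p1 ⅋ (p1⊥ ⊗ p1⊥)) ⅋ p1))
  [⊗]  ⊢ p1, p1, p1, p1, ((p1⊥ ⊗ p1⊥) ⊗ (p1⊥ ⊗ p1⊥))
    [⊗]  ⊢ p1, p1, (p1⊥ ⊗ p1⊥)
      [Ax]  ⊢ p1, p1⊥
      [Ax]  ⊢ p1, p1⊥
    [⊗]  ⊢ p1, p1, (p1⊥ ⊗ p1⊥)
      [Ax]  ⊢ p1, p1⊥
      [Ax]  ⊢ p1, p1⊥
  [⅋]  ⊢ ((p1 ⅋ (p1⊥ ⊗ p1⊥)) ⅋ p1)
    [⅋]  ⊢ p1, (p1 ⅋ (p1⊥ ⊗ p1⊥))
      [⊗]  ⊢ p1, p1, (p1⊥ ⊗ p1⊥)
        [Ax]  ⊢ p1, p1⊥
        [Ax]  ⊢ p1, p1⊥

Result: YES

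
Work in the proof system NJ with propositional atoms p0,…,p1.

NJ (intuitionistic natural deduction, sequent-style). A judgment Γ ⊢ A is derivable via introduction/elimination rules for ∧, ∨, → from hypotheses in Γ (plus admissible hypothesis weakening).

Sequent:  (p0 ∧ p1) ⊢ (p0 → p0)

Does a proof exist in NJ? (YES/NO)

Derivation trace:
[→I] (p0 ∧ p1) ⊢ (p0 → p0)
  [Wk] p0, (p0 ∧ p1) ⊢ p0
    [Ax] p0 ⊢ p0

Result: YES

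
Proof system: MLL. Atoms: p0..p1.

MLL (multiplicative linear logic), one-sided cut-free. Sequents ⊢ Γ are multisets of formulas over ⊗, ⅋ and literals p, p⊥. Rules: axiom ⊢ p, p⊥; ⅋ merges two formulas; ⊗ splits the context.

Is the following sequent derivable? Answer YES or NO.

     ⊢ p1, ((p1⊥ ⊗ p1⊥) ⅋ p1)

Derivation trace:
[⅋]  ⊢ p1, ((p1⊥ ⊗ p1⊥) ⅋ p1)
  [⊗]  ⊢ p1, p1, (p1⊥ ⊗ p1⊥)
    [Ax]  ⊢ p1, p1⊥
    [Ax]  ⊢ p1, p1⊥

Result: YES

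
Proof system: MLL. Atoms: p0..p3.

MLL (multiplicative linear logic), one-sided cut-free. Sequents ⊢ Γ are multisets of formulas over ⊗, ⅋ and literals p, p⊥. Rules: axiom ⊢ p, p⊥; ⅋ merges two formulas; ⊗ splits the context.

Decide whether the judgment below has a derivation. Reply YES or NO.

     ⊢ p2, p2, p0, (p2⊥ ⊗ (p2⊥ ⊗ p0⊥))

Proof tree:
[⊗]  ⊢ p2, p2, p0, (p2⊥ ⊗ (p2⊥ ⊗ p0⊥))
  [Ax]  ⊢ p2, p2⊥
  [⊗]  ⊢ p2, p0, (p2⊥ ⊗ p0⊥)
    [Ax]  ⊢ p2, p2⊥
    [Ax]  ⊢ p0, p0⊥

Result: YES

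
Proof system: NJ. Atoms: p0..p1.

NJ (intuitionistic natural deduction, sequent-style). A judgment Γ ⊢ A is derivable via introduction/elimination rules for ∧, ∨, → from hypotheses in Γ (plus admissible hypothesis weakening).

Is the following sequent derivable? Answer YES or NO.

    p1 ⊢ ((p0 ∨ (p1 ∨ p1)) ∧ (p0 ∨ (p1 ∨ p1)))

Derivation (root first):
[∧I] p1 ⊢ ((p0 ∨ (p1 ∨ p1)) ∧ (p0 ∨ (p1 ∨ p1)))
  [∨I₂] p1 ⊢ (p0 ∨ (p1 ∨ p1))
    [∨I₂] p1 ⊢ (p1 ∨ p1)
      [Ax] p1 ⊢ p1
  [∨I₂] p1 ⊢ (p0 ∨ (p1 ∨ p1))
    [∨I₂] p1 ⊢ (p1 ∨ p1)
      [Ax] p1 ⊢ p1

Result: YES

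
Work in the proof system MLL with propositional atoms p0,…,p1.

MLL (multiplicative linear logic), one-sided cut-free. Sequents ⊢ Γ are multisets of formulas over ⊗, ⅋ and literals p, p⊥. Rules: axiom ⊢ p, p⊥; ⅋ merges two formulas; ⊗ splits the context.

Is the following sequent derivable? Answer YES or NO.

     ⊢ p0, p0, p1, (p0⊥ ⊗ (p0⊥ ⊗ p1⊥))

Derivation trace:
[⊗]  ⊢ p0, p0, p1, (p0⊥ ⊗ (p0⊥ ⊗ p1⊥))
  [Ax]  ⊢ p0, p0⊥
  [⊗]  ⊢ p0, p1, (p0⊥ ⊗ p1⊥)
    [Ax]  ⊢ p0, p0⊥
    [Ax]  ⊢ p1, p1⊥

Result: YES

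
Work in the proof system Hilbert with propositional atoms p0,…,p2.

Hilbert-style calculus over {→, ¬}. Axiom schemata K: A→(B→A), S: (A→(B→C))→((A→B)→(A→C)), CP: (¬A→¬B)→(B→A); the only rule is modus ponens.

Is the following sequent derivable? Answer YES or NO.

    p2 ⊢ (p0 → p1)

Enumerate valuations to refute Γ ⊢ Δ:
  v=000: Γ:[p2=F] Δ:[(p0 → p1)=T] refutes=False
  v=001: Γ:[p2=T] Δ:[(p0 → p1)=T] refutes=False
  v=010: Γ:[p2=F] Δ:[(p0 → p1)=T] refutes=False
  v=011: Γ:[p2=T] Δ:[(p0 → p1)=T] refutes=False
  v=100: Γ:[p2=F] Δ:[(p0 → p1)=F] refutes=False
  v=101: Γ:[p2=T] Δ:[(p0 → p1)=F] refutes=True  ← countermodel

Result: NO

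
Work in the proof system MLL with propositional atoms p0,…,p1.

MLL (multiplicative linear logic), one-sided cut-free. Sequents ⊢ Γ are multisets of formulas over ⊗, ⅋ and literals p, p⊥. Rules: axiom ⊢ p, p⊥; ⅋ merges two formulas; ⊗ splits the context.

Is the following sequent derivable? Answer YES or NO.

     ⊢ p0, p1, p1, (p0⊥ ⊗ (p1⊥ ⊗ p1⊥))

Proof tree:
[⊗]  ⊢ p0, p1, p1, (p0⊥ ⊗ (p1⊥ ⊗ p1⊥))
  [Ax]  ⊢ p0, p0⊥
  [⊗]  ⊢ p1, p1, (p1⊥ ⊗ p1⊥)
    [Ax]  ⊢ p1, p1⊥
    [Ax]  ⊢ p1, p1⊥

Result: YES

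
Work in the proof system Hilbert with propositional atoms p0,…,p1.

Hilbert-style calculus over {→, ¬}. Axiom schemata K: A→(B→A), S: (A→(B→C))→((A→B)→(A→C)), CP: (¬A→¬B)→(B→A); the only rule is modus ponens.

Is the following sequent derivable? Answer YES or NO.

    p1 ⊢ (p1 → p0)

Search for a countermodel by truth-table:
  v=00: Γ:[p1=F] Δ:[(p1 → p0)=T] refutes=False
  v=01: Γ:[p1=T] Δ:[(p1 → p0)=F] refutes=True  ← countermodel

Result: NO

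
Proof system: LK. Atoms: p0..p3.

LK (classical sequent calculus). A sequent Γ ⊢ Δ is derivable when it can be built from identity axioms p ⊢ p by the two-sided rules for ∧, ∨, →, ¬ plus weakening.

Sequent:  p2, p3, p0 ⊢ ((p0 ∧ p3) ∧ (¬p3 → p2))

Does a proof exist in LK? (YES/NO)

Derivation (root first):
[∧R] p2, p3, p0 ⊢ ((p0 ∧ p3) ∧ (¬p3 → p2))
  [∧R] p3, p0 ⊢ (p0 ∧ p3)
    [Ax] p0 ⊢ p0
    [Ax] p3 ⊢ p3
  [→R] p2 ⊢ (¬p3 → p2)
    [¬L] p2, ¬p3 ⊢ p2
      [WR] p2 ⊢ p2, p3
        [Ax] p2 ⊢ p2

Result: YES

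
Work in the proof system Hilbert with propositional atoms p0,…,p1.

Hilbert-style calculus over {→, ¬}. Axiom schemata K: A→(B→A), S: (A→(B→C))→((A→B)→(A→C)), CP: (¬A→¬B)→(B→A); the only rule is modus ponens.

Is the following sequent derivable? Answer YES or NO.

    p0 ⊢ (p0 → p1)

Truth-table refutation:
  v=00: Γ:[p0=F] Δ:[(p0 → p1)=T] refutes=False
  v=01: Γ:[p0=F] Δ:[(p0 → p1)=T] refutes=False
  v=10: Γ:[p0=T] Δ:[(p0 → p1)=F] refutes=True  ← countermodel

Result: NO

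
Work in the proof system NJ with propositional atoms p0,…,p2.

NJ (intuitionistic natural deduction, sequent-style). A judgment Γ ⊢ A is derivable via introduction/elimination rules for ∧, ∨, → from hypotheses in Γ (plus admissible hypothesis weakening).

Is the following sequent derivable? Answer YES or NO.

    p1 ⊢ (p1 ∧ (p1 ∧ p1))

Derivation (root first):
[∧I] p1 ⊢ (p1 ∧ (p1 ∧ p1))
  [Ax] p1 ⊢ p1
  [∧I] p1 ⊢ (p1 ∧ p1)
    [Ax] p1 ⊢ p1
    [Wk] p1, p1 ⊢ p1
      [Ax] p1 ⊢ p1

Result: YES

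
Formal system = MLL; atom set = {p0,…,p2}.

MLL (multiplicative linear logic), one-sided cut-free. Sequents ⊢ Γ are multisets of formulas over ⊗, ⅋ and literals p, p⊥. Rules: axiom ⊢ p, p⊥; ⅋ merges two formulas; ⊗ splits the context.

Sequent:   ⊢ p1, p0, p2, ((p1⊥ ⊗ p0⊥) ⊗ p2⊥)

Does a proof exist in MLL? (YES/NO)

Derivation (root first):
[⊗]  ⊢ p1, p0, p2, ((p1⊥ ⊗ p0⊥) ⊗ p2⊥)
  [⊗]  ⊢ p1, p0, (p1⊥ ⊗ p0⊥)
    [Ax]  ⊢ p1, p1⊥
    [Ax]  ⊢ p0, p0⊥
  [Ax]  ⊢ p2, p2⊥

Result: YES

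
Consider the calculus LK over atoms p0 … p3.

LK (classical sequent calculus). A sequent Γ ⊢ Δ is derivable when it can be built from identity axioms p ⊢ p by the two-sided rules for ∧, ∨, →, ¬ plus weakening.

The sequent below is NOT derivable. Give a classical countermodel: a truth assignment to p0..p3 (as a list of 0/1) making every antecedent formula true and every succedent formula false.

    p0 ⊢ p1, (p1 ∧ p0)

Truth-table refutation:
  v=0000: Γ:[p0=F] Δ:[p1=F, (p1 ∧ p0)=F] refutes=False
  v=0001: Γ:[p0=F] Δ:[p1=F, (p1 ∧ p0)=F] refutes=False
  v=0010: Γ:[p0=F] Δ:[p1=F, (p1 ∧ p0)=F] refutes=False
  v=0011: Γ:[p0=F] Δ:[p1=F, (p1 ∧ p0)=F] refutes=False
  v=0100: Γ:[p0=F] Δ:[p1=T, (p1 ∧ p0)=F] refutes=False
  v=0101: Γ:[p0=F] Δ:[p1=T, (p1 ∧ p0)=F] refutes=False
  v=0110: Γ:[p0=F] Δ:[p1=T, (p1 ∧ p0)=F] refutes=False
  v=0111: Γ:[p0=F] Δ:[p1=T, (p1 ∧ p0)=F] refutes=False
  v=1000: Γ:[p0=T] Δ:[p1=F, (p1 ∧ p0)=F] refutes=True  ← countermodel

Result: [1, 0, 0, 0]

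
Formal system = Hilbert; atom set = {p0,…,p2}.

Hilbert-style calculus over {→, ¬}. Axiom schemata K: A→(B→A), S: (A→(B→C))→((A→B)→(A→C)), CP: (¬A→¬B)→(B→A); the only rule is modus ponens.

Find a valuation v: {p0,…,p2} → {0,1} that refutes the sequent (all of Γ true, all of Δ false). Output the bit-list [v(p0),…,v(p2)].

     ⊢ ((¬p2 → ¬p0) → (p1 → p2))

Search for a countermodel by truth-table:
  v=000: Γ:[] Δ:[((¬p2 → ¬p0) → (p1 → p2))=T] refutes=False
  v=001: Γ:[] Δ:[((¬p2 → ¬p0) → (p1 → p2))=T] refutes=False
  v=010: Γ:[] Δ:[((¬p2 → ¬p0) → (p1 → p2))=F] refutes=True  ← countermodel

Result: [0, 1, 0]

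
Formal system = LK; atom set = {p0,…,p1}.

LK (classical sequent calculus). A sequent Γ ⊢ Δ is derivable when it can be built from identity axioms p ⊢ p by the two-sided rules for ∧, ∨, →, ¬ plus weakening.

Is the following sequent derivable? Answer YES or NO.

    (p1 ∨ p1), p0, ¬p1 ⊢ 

Derivation trace:
[¬L] (p1 ∨ p1), p0, ¬p1 ⊢ 
  [WL] (p1 ∨ p1), p0 ⊢ p1
    [∨L] (p1 ∨ p1) ⊢ p1
      [Ax] p1 ⊢ p1
      [Ax] p1 ⊢ p1

Result: YES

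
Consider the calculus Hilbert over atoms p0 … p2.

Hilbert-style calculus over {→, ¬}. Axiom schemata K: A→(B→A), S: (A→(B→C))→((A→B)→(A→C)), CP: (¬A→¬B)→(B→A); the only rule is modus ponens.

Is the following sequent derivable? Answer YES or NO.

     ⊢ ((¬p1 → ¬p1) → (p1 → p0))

Enumerate valuations to refute Γ ⊢ Δ:
  v=000: Γ:[] Δ:[((¬p1 → ¬p1) → (p1 → p0))=T] refutes=False
  v=001: Γ:[] Δ:[((¬p1 → ¬p1) → (p1 → p0))=T] refutes=False
  v=010: Γ:[] Δ:[((¬p1 → ¬p1) → (p1 → p0))=F] refutes=True  ← countermodel

Result: NO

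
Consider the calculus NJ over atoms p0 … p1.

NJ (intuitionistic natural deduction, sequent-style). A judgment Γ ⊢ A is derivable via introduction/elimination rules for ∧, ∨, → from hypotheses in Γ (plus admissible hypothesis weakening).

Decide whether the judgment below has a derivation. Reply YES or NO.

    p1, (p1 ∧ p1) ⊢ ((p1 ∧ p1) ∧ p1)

Proof tree:
[∧I] p1, (p1 ∧ p1) ⊢ ((p1 ∧ p1) ∧ p1)
  [∧I] p1, (p1 ∧ p1) ⊢ (p1 ∧ p1)
    [Wk] p1, (p1 ∧ p1) ⊢ p1
      [Ax] p1 ⊢ p1
    [Wk] p1, (p1 ∧ p1) ⊢ p1
      [Ax] p1 ⊢ p1
  [Wk] p1, (p1 ∧ p1) ⊢ p1
    [Ax] p1 ⊢ p1

Result: YES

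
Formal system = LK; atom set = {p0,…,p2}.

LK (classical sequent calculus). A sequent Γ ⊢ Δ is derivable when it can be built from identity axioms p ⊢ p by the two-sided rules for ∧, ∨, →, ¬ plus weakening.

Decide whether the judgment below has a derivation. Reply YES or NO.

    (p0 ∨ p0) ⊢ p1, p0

Derivation trace:
[∨L] (p0 ∨ p0) ⊢ p1, p0
  [WR] p0 ⊢ p0, p1
    [Ax] p0 ⊢ p0
  [WR] p0 ⊢ p0, p1
    [Ax] p0 ⊢ p0

Result: YES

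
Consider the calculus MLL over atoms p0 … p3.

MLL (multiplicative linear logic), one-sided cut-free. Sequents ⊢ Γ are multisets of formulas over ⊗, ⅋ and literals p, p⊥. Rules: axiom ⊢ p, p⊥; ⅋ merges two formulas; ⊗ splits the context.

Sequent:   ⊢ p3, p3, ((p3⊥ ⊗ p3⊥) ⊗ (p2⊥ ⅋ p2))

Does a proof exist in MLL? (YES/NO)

Proof tree:
[⊗]  ⊢ p3, p3, ((p3⊥ ⊗ p3⊥) ⊗ (p2⊥ ⅋ p2))
  [⊗]  ⊢ p3, p3, (p3⊥ ⊗ p3⊥)
    [Ax]  ⊢ p3, p3⊥
    [Ax]  ⊢ p3, p3⊥
  [⅋]  ⊢ (p2⊥ ⅋ p2)
    [Ax]  ⊢ p2, p2⊥

Result: YES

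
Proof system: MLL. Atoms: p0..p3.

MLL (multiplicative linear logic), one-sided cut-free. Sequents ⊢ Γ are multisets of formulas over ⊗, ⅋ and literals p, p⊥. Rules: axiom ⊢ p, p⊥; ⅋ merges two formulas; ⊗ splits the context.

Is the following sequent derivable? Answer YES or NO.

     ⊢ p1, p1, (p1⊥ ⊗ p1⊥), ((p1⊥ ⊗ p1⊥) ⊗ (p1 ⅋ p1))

Proof tree:
[⊗]  ⊢ p1, p1, (p1⊥ ⊗ p1⊥), ((p1⊥ ⊗ p1⊥) ⊗ (p1 ⅋ p1))
  [⊗]  ⊢ p1, p1, (p1⊥ ⊗ p1⊥)
    [Ax]  ⊢ p1, p1⊥
    [Ax]  ⊢ p1, p1⊥
  [⅋]  ⊢ (p1⊥ ⊗ p1⊥), (p1 ⅋ p1)
    [⊗]  ⊢ p1, p1, (p1⊥ ⊗ p1⊥)
      [Ax]  ⊢ p1, p1⊥
      [Ax]  ⊢ p1, p1⊥

Result: YES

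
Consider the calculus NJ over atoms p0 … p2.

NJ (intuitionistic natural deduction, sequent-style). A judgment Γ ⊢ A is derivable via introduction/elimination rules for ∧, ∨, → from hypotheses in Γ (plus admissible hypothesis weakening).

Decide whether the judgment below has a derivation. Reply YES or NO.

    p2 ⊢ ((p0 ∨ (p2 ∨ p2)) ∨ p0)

Proof tree:
[∨I₁] p2 ⊢ ((p0 ∨ (p2 ∨ p2)) ∨ p0)
  [∨I₂] p2 ⊢ (p0 ∨ (p2 ∨ p2))
    [∨I₂] p2 ⊢ (p2 ∨ p2)
      [Ax] p2 ⊢ p2

Result: YES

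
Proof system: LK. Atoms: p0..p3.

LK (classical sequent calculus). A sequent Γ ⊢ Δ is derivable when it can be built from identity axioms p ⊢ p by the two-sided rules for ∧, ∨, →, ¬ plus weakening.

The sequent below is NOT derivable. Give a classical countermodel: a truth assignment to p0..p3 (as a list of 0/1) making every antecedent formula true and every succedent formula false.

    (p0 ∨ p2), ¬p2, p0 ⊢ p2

Truth-table refutation:
  v=0000: Γ:[(p0 ∨ p2)=F, ¬p2=T, p0=F] Δ:[p2=F] refutes=False
  v=0001: Γ:[(p0 ∨ p2)=F, ¬p2=T, p0=F] Δ:[p2=F] refutes=False
  v=0010: Γ:[(p0 ∨ p2)=T, ¬p2=F, p0=F] Δ:[p2=T] refutes=False
  v=0011: Γ:[(p0 ∨ p2)=T, ¬p2=F, p0=F] Δ:[p2=T] refutes=False
  v=0100: Γ:[(p0 ∨ p2)=F, ¬p2=T, p0=F] Δ:[p2=F] refutes=False
  v=0101: Γ:[(p0 ∨ p2)=F, ¬p2=T, p0=F] Δ:[p2=F] refutes=False
  v=0110: Γ:[(p0 ∨ p2)=T, ¬p2=F, p0=F] Δ:[p2=T] refutes=False
  v=0111: Γ:[(p0 ∨ p2)=T, ¬p2=F, p0=F] Δ:[p2=T] refutes=False
  v=1000: Γ:[(p0 ∨ p2)=T, ¬p2=T, p0=T] Δ:[p2=F] refutes=True  ← countermodel

Result: [1, 0, 0, 0]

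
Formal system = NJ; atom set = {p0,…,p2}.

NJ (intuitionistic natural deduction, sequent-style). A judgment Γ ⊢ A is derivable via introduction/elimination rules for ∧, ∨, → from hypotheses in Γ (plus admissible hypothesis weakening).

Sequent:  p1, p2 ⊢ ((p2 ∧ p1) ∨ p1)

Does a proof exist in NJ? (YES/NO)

Derivation trace:
[∨I₁] p1, p2 ⊢ ((p2 ∧ p1) ∨ p1)
  [∧I] p1, p2 ⊢ (p2 ∧ p1)
    [Ax] p2 ⊢ p2
    [Ax] p1 ⊢ p1

Result: YES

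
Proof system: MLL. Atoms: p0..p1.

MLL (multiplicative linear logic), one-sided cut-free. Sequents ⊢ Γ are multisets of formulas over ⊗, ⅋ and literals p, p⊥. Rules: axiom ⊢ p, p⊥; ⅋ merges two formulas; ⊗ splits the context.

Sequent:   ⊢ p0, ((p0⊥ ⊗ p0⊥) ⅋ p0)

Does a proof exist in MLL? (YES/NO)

Proof tree:
[⅋]  ⊢ p0, ((p0⊥ ⊗ p0⊥) ⅋ p0)
  [⊗]  ⊢ p0, p0, (p0⊥ ⊗ p0⊥)
    [Ax]  ⊢ p0, p0⊥
    [Ax]  ⊢ p0, p0⊥

Result: YES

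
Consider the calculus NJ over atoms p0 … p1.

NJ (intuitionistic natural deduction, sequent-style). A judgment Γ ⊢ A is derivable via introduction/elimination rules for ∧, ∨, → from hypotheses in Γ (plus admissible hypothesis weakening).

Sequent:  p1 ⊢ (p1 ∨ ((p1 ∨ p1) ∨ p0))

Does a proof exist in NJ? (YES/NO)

Derivation (root first):
[∨I₂] p1 ⊢ (p1 ∨ ((p1 ∨ p1) ∨ p0))
  [∨I₁] p1 ⊢ ((p1 ∨ p1) ∨ p0)
    [∨I₁] p1 ⊢ (p1 ∨ p1)
      [Ax] p1 ⊢ p1

Result: YES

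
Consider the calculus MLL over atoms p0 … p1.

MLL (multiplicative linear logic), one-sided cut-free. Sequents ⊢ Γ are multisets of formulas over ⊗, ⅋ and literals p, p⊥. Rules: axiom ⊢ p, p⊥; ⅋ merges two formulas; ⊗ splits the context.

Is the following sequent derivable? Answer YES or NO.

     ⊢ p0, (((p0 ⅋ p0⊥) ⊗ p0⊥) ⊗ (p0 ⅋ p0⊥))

Derivation trace:
[⊗]  ⊢ p0, (((p0 ⅋ p0⊥) ⊗ p0⊥) ⊗ (p0 ⅋ p0⊥))
  [⊗]  ⊢ p0, ((p0 ⅋ p0⊥) ⊗ p0⊥)
    [⅋]  ⊢ (p0 ⅋ p0⊥)
      [Ax]  ⊢ p0, p0⊥
    [Ax]  ⊢ p0, p0⊥
  [⅋]  ⊢ (p0 ⅋ p0⊥)
    [Ax]  ⊢ p0, p0⊥

Result: YES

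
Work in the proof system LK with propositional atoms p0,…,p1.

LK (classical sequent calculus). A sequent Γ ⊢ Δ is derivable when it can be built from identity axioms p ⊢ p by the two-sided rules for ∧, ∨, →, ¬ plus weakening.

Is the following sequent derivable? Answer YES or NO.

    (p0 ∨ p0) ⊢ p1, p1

Search for a countermodel by truth-table:
  v=00: Γ:[(p0 ∨ p0)=F] Δ:[p1=F, p1=F] refutes=False
  v=01: Γ:[(p0 ∨ p0)=F] Δ:[p1=T, p1=T] refutes=False
  v=10: Γ:[(p0 ∨ p0)=T] Δ:[p1=F, p1=F] refutes=True  ← countermodel

Result: NO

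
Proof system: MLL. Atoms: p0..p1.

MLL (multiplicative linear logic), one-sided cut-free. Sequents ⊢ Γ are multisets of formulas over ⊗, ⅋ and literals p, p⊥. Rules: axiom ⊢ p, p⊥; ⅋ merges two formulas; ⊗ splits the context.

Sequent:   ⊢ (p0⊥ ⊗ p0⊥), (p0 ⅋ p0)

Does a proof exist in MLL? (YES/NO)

Proof tree:
[⅋]  ⊢ (p0⊥ ⊗ p0⊥), (p0 ⅋ p0)
  [⊗]  ⊢ p0, p0, (p0⊥ ⊗ p0⊥)
    [Ax]  ⊢ p0, p0⊥
    [Ax]  ⊢ p0, p0⊥

Result: YES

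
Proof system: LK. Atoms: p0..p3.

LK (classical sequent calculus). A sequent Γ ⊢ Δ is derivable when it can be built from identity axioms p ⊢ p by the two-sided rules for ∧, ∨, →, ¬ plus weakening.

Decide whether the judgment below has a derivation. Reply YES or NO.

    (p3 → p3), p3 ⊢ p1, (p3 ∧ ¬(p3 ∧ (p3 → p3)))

Enumerate valuations to refute Γ ⊢ Δ:
  v=0000: Γ:[(p3 → p3)=T, p3=F] Δ:[p1=F, (p3 ∧ ¬(p3 ∧ (p3 → p3)))=F] refutes=False
  v=0001: Γ:[(p3 → p3)=T, p3=T] Δ:[p1=F, (p3 ∧ ¬(p3 ∧ (p3 → p3)))=F] refutes=True  ← countermodel

Result: NO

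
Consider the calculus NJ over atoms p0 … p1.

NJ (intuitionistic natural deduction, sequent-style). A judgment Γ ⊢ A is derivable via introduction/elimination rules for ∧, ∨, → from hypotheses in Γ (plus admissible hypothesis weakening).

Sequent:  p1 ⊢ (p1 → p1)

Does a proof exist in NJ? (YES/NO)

Proof tree:
[Wk] p1 ⊢ (p1 → p1)
  [→I]  ⊢ (p1 → p1)
    [Ax] p1 ⊢ p1

Result: YES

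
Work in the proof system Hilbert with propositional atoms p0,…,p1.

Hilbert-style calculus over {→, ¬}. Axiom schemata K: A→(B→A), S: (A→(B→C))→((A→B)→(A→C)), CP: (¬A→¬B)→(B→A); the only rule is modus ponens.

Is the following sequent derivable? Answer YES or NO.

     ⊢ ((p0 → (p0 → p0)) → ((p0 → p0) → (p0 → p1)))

Truth-table refutation:
  v=00: Γ:[] Δ:[((p0 → (p0 → p0)) → ((p0 → p0) → (p0 → p1)))=T] refutes=False
  v=01: Γ:[] Δ:[((p0 → (p0 → p0)) → ((p0 → p0) → (p0 → p1)))=T] refutes=False
  v=10: Γ:[] Δ:[((p0 → (p0 → p0)) → ((p0 → p0) → (p0 → p1)))=F] refutes=True  ← countermodel

Result: NO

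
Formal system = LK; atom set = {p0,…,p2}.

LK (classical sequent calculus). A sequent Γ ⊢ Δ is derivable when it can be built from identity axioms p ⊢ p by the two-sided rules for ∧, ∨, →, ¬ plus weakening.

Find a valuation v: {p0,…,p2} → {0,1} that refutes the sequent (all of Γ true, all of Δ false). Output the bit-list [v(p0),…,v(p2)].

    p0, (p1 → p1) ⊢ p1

Enumerate valuations to refute Γ ⊢ Δ:
  v=000: Γ:[p0=F, (p1 → p1)=T] Δ:[p1=F] refutes=False
  v=001: Γ:[p0=F, (p1 → p1)=T] Δ:[p1=F] refutes=False
  v=010: Γ:[p0=F, (p1 → p1)=T] Δ:[p1=T] refutes=False
  v=011: Γ:[p0=F, (p1 → p1)=T] Δ:[p1=T] refutes=False
  v=100: Γ:[p0=T, (p1 → p1)=T] Δ:[p1=F] refutes=True  ← countermodel

Result: [1, 0, 0]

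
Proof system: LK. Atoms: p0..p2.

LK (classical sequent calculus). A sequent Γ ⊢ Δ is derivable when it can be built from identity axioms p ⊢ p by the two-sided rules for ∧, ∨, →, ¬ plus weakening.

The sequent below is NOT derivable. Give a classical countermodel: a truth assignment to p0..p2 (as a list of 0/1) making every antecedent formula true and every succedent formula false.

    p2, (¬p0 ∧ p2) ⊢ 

Truth-table refutation:
  v=000: Γ:[p2=F, (¬p0 ∧ p2)=F] Δ:[] refutes=False
  v=001: Γ:[p2=T, (¬p0 ∧ p2)=T] Δ:[] refutes=True  ← countermodel

Result: [0, 0, 1]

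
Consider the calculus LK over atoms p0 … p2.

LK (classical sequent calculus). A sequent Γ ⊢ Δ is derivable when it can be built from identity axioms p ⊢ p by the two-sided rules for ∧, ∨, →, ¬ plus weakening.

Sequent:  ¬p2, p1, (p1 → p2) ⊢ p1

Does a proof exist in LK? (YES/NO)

Proof tree:
[→L] ¬p2, p1, (p1 → p2) ⊢ p1
  [¬L] p1, ¬p2 ⊢ p1
    [WR] p1 ⊢ p1, p2
      [Ax] p1 ⊢ p1
  [WL] p1, p2 ⊢ p1
    [Ax] p1 ⊢ p1

Result: YES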